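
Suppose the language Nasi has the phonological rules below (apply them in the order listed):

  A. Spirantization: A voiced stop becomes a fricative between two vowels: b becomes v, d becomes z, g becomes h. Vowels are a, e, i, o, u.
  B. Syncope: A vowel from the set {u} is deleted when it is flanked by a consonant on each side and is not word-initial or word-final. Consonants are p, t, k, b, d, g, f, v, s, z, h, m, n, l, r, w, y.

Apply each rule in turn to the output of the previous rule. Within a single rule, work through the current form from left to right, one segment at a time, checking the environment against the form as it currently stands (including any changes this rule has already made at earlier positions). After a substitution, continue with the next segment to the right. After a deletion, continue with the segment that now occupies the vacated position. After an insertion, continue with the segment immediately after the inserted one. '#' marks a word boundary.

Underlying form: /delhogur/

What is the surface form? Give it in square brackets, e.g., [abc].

A Spirantization: [delhogur] → [delhohur]
B Syncope: [delhohur] → [delhohr]

[delhohr]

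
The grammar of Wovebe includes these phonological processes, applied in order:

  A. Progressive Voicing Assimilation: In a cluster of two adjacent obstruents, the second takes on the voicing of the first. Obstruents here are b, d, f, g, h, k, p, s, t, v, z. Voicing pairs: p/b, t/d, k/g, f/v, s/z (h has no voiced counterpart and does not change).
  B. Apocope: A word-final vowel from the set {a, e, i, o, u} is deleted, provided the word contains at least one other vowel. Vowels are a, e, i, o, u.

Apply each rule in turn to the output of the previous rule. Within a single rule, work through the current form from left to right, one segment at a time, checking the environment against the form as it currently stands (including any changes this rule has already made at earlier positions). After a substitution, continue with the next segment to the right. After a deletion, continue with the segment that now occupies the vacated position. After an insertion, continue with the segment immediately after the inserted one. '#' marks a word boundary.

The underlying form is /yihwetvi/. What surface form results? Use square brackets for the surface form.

[yihwetf]

A Progressive Voicing Assimilation: [yihwetvi] → [yihwetfi]
B Apocope: [yihwetfi] → [yihwetf]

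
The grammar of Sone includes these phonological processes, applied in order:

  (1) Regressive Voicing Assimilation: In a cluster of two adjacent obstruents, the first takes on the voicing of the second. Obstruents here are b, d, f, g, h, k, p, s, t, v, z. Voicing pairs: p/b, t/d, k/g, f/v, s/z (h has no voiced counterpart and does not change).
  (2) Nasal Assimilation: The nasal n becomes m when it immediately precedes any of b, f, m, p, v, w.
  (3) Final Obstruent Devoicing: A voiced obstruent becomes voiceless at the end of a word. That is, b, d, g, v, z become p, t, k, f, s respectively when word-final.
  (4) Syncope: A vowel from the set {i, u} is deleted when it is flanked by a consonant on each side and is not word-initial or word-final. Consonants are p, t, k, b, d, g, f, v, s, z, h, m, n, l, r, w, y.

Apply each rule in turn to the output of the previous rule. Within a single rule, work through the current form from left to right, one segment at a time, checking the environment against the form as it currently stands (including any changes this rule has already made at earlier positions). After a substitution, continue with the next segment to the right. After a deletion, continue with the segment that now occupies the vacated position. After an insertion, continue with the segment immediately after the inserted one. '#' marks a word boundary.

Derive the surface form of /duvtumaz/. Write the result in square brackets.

(1) Regressive Voicing Assimilation: [duvtumaz] → [duftumaz]
(2) Nasal Assimilation: no change — [duftumaz]
(3) Final Obstruent Devoicing: [duftumaz] → [duftumas]
(4) Syncope: [duftumas] → [dftmas]

[dftmas]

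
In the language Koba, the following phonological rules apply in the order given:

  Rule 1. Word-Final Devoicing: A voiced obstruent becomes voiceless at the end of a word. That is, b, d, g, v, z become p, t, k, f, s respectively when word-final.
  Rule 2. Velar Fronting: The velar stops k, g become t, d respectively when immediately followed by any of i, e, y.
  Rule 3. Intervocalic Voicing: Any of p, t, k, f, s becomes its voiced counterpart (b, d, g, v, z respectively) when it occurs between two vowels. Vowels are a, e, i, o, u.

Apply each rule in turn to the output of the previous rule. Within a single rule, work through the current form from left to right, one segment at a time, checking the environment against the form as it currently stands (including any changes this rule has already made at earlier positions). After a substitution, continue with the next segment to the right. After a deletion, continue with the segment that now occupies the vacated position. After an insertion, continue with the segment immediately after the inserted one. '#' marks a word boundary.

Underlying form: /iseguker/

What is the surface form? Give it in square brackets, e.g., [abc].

Rule 1 Word-Final Devoicing: no change — [iseguker]
Rule 2 Velar Fronting: [iseguker] → [iseguter]
Rule 3 Intervocalic Voicing: [iseguter] → [izeguder]

[izeguder]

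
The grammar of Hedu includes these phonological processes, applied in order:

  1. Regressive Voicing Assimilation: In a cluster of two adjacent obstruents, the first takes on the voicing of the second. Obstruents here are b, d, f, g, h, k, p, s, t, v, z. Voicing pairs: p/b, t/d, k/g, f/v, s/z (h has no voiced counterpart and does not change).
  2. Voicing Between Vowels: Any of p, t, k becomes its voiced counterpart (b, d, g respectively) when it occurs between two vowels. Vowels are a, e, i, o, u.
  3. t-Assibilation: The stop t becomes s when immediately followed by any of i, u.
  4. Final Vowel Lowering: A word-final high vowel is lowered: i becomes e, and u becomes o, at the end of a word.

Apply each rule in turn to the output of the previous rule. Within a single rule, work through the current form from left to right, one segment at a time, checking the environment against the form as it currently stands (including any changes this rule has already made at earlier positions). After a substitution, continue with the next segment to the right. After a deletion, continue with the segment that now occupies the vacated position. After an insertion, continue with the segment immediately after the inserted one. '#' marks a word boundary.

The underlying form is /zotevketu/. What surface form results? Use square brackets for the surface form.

1 Regressive Voicing Assimilation: [zotevketu] → [zotefketu]
2 Voicing Between Vowels: [zotefketu] → [zodefkedu]
3 t-Assibilation: no change — [zodefkedu]
4 Final Vowel Lowering: [zodefkedu] → [zodefkedo]

[zodefkedo]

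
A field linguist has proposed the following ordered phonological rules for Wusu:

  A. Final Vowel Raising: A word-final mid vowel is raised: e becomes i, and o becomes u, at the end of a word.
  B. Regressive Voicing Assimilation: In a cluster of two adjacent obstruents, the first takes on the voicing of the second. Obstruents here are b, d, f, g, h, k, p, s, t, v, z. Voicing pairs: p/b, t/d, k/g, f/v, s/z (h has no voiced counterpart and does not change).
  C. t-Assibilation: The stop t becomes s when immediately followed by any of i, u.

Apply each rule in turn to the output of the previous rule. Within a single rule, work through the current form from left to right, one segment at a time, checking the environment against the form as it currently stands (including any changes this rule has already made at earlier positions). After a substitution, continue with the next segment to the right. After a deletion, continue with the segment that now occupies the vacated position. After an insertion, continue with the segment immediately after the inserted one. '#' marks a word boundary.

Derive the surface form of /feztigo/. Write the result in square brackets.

A Final Vowel Raising: [feztigo] → [feztigu]
B Regressive Voicing Assimilation: [feztigu] → [festigu]
C t-Assibilation: [festigu] → [fessigu]

[fessigu]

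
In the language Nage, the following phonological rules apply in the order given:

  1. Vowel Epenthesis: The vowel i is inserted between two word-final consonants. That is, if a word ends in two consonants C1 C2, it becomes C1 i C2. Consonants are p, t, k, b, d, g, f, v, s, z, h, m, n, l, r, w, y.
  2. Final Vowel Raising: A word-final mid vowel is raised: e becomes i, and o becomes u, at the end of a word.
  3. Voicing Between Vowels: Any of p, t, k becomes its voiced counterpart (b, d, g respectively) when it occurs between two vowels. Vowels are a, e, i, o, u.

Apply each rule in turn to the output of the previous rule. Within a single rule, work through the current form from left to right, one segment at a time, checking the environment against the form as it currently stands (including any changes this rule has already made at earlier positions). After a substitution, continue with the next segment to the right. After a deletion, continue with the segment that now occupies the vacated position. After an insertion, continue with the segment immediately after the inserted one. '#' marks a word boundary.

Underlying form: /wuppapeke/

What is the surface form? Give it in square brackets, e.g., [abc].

[wuppabegi]

1 Vowel Epenthesis: no change — [wuppapeke]
2 Final Vowel Raising: [wuppapeke] → [wuppapeki]
3 Voicing Between Vowels: [wuppapeki] → [wuppabegi]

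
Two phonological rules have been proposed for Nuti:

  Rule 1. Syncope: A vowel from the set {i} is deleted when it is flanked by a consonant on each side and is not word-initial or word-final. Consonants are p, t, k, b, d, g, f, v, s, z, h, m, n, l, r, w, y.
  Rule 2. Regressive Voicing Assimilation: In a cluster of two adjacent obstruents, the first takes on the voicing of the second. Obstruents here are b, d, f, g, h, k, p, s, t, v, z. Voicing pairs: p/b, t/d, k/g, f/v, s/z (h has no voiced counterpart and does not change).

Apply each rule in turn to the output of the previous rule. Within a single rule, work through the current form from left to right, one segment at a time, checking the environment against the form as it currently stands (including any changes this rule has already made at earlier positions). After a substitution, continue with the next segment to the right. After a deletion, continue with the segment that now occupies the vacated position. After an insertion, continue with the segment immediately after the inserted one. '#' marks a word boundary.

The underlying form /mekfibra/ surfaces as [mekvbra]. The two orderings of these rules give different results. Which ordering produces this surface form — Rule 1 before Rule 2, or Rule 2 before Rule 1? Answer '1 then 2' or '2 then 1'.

1 then 2

Order 1 then 2:
  1 Syncope: [mekfibra] → [mekfbra]
  2 Regressive Voicing Assimilation: [mekfbra] → [mekvbra]
  result: [mekvbra]
Order 2 then 1:
  2 Regressive Voicing Assimilation: no change — [mekfibra]
  1 Syncope: [mekfibra] → [mekfbra]
  result: [mekfbra]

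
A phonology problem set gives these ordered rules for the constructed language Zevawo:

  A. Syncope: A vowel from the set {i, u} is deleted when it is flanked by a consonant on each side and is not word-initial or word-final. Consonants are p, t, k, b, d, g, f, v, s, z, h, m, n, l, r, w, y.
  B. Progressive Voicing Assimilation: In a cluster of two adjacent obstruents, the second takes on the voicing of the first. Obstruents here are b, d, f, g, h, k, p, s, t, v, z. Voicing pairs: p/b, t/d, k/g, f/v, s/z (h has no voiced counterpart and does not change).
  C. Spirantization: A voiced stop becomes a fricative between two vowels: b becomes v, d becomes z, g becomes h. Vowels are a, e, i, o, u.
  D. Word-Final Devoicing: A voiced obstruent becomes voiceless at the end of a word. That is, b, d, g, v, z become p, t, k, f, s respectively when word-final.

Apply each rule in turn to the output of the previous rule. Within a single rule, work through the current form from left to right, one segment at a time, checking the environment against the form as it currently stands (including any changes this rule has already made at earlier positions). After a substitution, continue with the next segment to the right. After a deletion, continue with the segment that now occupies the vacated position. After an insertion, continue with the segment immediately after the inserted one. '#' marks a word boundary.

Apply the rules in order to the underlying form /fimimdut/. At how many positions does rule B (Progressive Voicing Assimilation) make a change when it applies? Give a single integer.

A Syncope: [fimimdut] → [fmmdt]
B Progressive Voicing Assimilation: [fmmdt] → [fmmdd]
C Spirantization: no change — [fmmdd]
D Word-Final Devoicing: [fmmdd] → [fmmdt]
Rule B changed 1 position(s).

1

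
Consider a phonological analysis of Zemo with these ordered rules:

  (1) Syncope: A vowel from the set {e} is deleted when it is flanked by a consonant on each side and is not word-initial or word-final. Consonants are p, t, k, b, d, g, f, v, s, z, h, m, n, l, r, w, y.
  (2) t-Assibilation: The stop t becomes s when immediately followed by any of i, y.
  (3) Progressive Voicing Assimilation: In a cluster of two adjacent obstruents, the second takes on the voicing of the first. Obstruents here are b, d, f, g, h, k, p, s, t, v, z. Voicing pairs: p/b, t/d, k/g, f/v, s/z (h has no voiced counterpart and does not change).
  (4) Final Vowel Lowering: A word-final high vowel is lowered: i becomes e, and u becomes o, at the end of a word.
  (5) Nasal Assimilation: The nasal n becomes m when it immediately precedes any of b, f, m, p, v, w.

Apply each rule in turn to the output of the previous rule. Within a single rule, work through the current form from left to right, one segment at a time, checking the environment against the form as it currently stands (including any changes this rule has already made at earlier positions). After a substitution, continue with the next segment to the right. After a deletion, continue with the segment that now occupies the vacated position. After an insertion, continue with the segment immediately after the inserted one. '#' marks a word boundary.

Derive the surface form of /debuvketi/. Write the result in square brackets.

(1) Syncope: [debuvketi] → [dbuvkti]
(2) t-Assibilation: [dbuvkti] → [dbuvksi]
(3) Progressive Voicing Assimilation: [dbuvksi] → [dbuvgzi]
(4) Final Vowel Lowering: [dbuvgzi] → [dbuvgze]
(5) Nasal Assimilation: no change — [dbuvgze]

[dbuvgze]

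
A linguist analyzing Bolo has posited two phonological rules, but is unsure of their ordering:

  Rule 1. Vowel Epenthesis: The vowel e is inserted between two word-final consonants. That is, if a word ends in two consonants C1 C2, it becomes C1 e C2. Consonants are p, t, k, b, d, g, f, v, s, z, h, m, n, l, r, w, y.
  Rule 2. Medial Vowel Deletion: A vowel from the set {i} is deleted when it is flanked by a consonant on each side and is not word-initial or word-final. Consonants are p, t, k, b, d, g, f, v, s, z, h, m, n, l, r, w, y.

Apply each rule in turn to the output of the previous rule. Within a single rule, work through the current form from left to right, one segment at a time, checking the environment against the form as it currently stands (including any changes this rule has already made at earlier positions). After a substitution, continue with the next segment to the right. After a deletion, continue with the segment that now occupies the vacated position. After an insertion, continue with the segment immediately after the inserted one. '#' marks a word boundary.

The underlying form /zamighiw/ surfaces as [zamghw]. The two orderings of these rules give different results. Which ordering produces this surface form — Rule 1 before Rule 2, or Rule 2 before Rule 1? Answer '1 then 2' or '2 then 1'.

1 then 2

Order 1 then 2:
  1 Vowel Epenthesis: no change — [zamighiw]
  2 Medial Vowel Deletion: [zamighiw] → [zamghw]
  result: [zamghw]
Order 2 then 1:
  2 Medial Vowel Deletion: [zamighiw] → [zamghw]
  1 Vowel Epenthesis: [zamghw] → [zamghew]
  result: [zamghew]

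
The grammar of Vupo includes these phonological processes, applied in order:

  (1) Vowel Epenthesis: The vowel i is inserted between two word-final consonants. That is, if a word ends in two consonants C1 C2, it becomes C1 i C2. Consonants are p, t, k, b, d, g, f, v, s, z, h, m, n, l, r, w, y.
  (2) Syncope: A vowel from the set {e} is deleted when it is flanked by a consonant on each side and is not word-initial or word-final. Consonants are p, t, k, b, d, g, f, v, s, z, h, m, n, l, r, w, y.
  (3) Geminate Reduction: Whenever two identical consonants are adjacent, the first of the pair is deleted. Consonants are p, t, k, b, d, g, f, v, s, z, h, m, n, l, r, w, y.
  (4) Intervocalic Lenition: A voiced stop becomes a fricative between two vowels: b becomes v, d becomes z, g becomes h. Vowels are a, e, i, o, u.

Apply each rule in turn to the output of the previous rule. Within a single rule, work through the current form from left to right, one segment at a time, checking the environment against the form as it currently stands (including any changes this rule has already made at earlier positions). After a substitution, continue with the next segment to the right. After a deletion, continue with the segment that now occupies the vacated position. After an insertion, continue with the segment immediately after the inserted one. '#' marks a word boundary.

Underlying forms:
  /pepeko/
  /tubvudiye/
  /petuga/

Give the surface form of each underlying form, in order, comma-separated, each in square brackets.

[pko], [tubvuziye], [ptuha]

/pepeko/:
  (1) Vowel Epenthesis: no change — [pepeko]
  (2) Syncope: [pepeko] → [ppko]
  (3) Geminate Reduction: [ppko] → [pko]
  (4) Intervocalic Lenition: no change — [pko]
/tubvudiye/:
  (1) Vowel Epenthesis: no change — [tubvudiye]
  (2) Syncope: no change — [tubvudiye]
  (3) Geminate Reduction: no change — [tubvudiye]
  (4) Intervocalic Lenition: [tubvudiye] → [tubvuziye]
/petuga/:
  (1) Vowel Epenthesis: no change — [petuga]
  (2) Syncope: [petuga] → [ptuga]
  (3) Geminate Reduction: no change — [ptuga]
  (4) Intervocalic Lenition: [ptuga] → [ptuha]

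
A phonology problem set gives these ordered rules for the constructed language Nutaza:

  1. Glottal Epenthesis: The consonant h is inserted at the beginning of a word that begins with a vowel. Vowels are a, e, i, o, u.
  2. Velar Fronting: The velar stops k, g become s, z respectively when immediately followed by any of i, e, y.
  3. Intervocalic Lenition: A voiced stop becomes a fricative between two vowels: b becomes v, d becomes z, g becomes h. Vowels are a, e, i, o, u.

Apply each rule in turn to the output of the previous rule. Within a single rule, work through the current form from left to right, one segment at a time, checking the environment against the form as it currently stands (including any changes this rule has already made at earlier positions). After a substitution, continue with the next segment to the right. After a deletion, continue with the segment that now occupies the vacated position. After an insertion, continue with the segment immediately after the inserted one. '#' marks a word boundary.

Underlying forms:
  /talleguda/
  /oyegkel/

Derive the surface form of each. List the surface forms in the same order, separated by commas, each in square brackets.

/talleguda/:
  1 Glottal Epenthesis: no change — [talleguda]
  2 Velar Fronting: no change — [talleguda]
  3 Intervocalic Lenition: [talleguda] → [tallehuza]
/oyegkel/:
  1 Glottal Epenthesis: [oyegkel] → [hoyegkel]
  2 Velar Fronting: [hoyegkel] → [hoyegsel]
  3 Intervocalic Lenition: no change — [hoyegsel]

[tallehuza], [hoyegsel]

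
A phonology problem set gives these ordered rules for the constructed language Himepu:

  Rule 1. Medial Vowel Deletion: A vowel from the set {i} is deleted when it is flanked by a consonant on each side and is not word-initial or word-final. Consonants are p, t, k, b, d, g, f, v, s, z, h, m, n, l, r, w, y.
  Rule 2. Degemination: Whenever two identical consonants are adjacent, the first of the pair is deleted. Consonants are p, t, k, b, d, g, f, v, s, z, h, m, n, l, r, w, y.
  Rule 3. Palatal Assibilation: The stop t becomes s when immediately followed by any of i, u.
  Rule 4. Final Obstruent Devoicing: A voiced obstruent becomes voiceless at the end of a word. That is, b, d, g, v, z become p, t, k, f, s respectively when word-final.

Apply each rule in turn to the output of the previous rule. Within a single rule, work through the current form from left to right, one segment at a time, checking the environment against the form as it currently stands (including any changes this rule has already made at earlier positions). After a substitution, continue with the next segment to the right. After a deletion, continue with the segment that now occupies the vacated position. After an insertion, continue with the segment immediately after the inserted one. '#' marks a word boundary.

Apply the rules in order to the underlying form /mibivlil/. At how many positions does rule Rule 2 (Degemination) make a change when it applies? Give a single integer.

1

Rule 1 Medial Vowel Deletion: [mibivlil] → [mbvll]
Rule 2 Degemination: [mbvll] → [mbvl]
Rule 3 Palatal Assibilation: no change — [mbvl]
Rule 4 Final Obstruent Devoicing: no change — [mbvl]
Rule Rule 2 changed 1 position(s).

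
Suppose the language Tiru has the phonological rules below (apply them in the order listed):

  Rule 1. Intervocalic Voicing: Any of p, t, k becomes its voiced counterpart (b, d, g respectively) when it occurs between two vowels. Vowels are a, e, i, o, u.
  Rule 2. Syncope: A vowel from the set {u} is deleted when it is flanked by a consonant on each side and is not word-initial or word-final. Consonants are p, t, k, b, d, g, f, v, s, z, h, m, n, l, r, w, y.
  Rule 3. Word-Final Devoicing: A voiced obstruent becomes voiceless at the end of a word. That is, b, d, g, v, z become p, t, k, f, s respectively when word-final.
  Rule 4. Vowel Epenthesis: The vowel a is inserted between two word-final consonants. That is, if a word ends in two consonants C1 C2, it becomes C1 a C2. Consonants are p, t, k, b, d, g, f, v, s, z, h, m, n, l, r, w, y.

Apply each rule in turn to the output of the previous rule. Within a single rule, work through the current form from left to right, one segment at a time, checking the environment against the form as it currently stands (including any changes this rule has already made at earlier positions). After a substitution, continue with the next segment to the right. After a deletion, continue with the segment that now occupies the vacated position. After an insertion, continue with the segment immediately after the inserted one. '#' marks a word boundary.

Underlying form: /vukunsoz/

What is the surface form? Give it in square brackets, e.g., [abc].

Rule 1 Intervocalic Voicing: [vukunsoz] → [vugunsoz]
Rule 2 Syncope: [vugunsoz] → [vgnsoz]
Rule 3 Word-Final Devoicing: [vgnsoz] → [vgnsos]
Rule 4 Vowel Epenthesis: no change — [vgnsos]

[vgnsos]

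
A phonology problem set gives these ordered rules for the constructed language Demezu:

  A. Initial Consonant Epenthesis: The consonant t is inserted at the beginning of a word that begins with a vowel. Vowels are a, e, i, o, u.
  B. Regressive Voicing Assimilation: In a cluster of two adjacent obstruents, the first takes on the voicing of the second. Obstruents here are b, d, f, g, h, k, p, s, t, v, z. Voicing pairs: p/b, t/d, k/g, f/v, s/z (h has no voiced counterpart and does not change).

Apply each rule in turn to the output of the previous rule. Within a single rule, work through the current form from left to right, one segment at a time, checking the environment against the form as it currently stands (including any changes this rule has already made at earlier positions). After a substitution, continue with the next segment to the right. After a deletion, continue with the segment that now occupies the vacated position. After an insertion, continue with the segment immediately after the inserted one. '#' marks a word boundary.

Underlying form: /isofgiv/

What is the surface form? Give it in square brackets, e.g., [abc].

A Initial Consonant Epenthesis: [isofgiv] → [tisofgiv]
B Regressive Voicing Assimilation: [tisofgiv] → [tisovgiv]

[tisovgiv]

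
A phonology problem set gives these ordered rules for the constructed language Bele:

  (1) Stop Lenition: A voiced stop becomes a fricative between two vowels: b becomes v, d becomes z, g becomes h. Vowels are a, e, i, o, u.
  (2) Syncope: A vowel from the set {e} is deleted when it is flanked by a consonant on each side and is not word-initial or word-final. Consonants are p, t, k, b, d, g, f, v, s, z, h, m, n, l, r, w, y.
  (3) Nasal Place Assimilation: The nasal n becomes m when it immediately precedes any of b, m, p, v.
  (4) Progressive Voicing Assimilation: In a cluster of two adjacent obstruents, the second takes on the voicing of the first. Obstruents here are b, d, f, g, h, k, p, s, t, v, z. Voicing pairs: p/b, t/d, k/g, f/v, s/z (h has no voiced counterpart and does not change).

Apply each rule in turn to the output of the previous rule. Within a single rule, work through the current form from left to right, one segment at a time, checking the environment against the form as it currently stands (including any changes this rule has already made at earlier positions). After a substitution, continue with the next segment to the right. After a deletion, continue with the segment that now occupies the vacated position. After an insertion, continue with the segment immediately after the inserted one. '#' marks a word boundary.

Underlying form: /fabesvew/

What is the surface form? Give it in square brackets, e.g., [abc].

[favzvw]

(1) Stop Lenition: [fabesvew] → [favesvew]
(2) Syncope: [favesvew] → [favsvw]
(3) Nasal Place Assimilation: no change — [favsvw]
(4) Progressive Voicing Assimilation: [favsvw] → [favzvw]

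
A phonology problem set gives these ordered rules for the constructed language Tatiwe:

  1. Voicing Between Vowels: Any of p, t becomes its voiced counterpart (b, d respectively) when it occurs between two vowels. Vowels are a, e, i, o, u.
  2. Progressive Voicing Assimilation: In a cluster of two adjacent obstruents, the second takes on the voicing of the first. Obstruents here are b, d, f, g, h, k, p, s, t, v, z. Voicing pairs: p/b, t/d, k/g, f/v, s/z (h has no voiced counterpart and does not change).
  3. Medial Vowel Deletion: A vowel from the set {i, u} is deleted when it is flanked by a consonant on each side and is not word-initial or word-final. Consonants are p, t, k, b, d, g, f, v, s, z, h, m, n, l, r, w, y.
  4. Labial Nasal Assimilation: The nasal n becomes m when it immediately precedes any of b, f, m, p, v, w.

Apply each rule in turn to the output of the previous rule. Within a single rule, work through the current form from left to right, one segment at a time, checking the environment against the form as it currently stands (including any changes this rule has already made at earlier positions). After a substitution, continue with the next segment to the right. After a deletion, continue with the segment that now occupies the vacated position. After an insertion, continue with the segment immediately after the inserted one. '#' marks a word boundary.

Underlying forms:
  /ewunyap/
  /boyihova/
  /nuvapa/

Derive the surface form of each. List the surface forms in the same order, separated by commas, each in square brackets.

[ewnyap], [boyhova], [mvaba]

/ewunyap/:
  1 Voicing Between Vowels: no change — [ewunyap]
  2 Progressive Voicing Assimilation: no change — [ewunyap]
  3 Medial Vowel Deletion: [ewunyap] → [ewnyap]
  4 Labial Nasal Assimilation: no change — [ewnyap]
/boyihova/:
  1 Voicing Between Vowels: no change — [boyihova]
  2 Progressive Voicing Assimilation: no change — [boyihova]
  3 Medial Vowel Deletion: [boyihova] → [boyhova]
  4 Labial Nasal Assimilation: no change — [boyhova]
/nuvapa/:
  1 Voicing Between Vowels: [nuvapa] → [nuvaba]
  2 Progressive Voicing Assimilation: no change — [nuvaba]
  3 Medial Vowel Deletion: [nuvaba] → [nvaba]
  4 Labial Nasal Assimilation: [nvaba] → [mvaba]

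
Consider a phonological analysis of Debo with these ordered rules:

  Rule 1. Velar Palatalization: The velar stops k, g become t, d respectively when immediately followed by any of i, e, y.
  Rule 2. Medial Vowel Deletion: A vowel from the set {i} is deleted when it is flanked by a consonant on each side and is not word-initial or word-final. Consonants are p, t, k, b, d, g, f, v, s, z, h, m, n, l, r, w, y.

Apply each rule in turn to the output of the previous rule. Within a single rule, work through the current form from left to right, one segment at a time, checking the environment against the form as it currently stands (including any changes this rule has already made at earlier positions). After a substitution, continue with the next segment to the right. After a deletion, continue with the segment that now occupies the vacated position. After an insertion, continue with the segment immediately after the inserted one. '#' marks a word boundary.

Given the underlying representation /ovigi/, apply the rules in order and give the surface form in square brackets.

Rule 1 Velar Palatalization: [ovigi] → [ovidi]
Rule 2 Medial Vowel Deletion: [ovidi] → [ovdi]

[ovdi]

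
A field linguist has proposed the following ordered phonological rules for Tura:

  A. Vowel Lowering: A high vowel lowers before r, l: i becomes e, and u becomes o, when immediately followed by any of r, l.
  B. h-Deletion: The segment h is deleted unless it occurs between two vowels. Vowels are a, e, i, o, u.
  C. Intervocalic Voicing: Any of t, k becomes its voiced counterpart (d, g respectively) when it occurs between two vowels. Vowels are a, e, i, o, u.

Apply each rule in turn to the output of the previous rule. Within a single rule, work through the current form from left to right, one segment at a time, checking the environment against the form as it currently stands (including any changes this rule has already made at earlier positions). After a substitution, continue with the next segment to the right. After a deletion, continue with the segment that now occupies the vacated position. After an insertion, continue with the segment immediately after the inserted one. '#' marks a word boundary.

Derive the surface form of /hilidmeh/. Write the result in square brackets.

[elidme]

A Vowel Lowering: [hilidmeh] → [helidmeh]
B h-Deletion: [helidmeh] → [elidme]
C Intervocalic Voicing: no change — [elidme]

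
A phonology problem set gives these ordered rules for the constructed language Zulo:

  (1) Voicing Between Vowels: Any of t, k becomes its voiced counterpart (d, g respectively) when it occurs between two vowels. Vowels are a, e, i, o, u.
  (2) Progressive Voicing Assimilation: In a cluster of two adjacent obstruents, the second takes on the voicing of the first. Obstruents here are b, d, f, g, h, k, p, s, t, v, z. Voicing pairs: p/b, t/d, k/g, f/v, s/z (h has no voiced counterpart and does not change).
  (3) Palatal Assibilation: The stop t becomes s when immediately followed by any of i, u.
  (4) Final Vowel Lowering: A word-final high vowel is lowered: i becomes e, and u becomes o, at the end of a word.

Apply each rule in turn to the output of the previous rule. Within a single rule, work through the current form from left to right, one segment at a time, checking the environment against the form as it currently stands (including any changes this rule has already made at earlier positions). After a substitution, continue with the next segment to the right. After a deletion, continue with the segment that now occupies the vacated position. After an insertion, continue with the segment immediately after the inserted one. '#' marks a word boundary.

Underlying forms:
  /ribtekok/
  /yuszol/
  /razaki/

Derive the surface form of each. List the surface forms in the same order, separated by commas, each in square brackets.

/ribtekok/:
  (1) Voicing Between Vowels: [ribtekok] → [ribtegok]
  (2) Progressive Voicing Assimilation: [ribtegok] → [ribdegok]
  (3) Palatal Assibilation: no change — [ribdegok]
  (4) Final Vowel Lowering: no change — [ribdegok]
/yuszol/:
  (1) Voicing Between Vowels: no change — [yuszol]
  (2) Progressive Voicing Assimilation: [yuszol] → [yussol]
  (3) Palatal Assibilation: no change — [yussol]
  (4) Final Vowel Lowering: no change — [yussol]
/razaki/:
  (1) Voicing Between Vowels: [razaki] → [razagi]
  (2) Progressive Voicing Assimilation: no change — [razagi]
  (3) Palatal Assibilation: no change — [razagi]
  (4) Final Vowel Lowering: [razagi] → [razage]

[ribdegok], [yussol], [razage]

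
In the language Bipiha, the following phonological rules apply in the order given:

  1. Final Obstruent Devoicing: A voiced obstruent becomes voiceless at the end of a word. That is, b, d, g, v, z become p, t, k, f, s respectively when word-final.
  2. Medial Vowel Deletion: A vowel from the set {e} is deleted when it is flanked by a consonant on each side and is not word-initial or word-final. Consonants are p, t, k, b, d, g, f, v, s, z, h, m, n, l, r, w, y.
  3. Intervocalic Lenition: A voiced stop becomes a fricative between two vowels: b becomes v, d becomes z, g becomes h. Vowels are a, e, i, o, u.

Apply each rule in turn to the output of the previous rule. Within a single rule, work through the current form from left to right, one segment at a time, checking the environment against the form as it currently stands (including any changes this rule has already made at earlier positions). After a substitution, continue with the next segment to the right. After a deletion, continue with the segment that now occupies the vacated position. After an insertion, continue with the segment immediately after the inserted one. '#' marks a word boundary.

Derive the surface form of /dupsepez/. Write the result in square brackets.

[dupsps]

1 Final Obstruent Devoicing: [dupsepez] → [dupsepes]
2 Medial Vowel Deletion: [dupsepes] → [dupsps]
3 Intervocalic Lenition: no change — [dupsps]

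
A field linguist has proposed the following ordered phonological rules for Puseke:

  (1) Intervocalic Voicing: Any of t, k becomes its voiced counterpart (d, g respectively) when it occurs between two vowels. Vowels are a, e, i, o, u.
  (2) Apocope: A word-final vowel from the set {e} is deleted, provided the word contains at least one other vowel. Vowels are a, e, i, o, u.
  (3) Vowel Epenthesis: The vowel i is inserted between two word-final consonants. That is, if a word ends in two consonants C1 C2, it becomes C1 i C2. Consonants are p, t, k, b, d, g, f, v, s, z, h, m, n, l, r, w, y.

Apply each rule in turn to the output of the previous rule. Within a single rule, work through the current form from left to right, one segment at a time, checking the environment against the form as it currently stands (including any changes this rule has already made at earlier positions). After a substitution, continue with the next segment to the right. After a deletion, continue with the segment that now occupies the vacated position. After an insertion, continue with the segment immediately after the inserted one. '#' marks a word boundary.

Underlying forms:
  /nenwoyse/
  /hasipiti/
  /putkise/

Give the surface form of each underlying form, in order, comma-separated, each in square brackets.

[nenwoyis], [hasipidi], [putkis]

/nenwoyse/:
  (1) Intervocalic Voicing: no change — [nenwoyse]
  (2) Apocope: [nenwoyse] → [nenwoys]
  (3) Vowel Epenthesis: [nenwoys] → [nenwoyis]
/hasipiti/:
  (1) Intervocalic Voicing: [hasipiti] → [hasipidi]
  (2) Apocope: no change — [hasipidi]
  (3) Vowel Epenthesis: no change — [hasipidi]
/putkise/:
  (1) Intervocalic Voicing: no change — [putkise]
  (2) Apocope: [putkise] → [putkis]
  (3) Vowel Epenthesis: no change — [putkis]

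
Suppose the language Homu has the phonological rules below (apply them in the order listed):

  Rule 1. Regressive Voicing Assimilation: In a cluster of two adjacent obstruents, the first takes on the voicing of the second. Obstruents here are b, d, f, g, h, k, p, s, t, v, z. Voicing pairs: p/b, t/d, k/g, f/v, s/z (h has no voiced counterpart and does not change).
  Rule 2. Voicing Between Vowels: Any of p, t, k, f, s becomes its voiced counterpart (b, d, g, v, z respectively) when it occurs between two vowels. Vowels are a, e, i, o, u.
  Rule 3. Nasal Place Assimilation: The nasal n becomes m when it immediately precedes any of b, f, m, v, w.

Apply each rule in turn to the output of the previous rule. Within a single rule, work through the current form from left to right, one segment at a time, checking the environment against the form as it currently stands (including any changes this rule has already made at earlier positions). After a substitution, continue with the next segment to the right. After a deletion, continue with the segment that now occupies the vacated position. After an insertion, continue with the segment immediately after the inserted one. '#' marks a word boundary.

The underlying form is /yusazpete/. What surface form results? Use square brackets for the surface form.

[yuzaspede]

Rule 1 Regressive Voicing Assimilation: [yusazpete] → [yusaspete]
Rule 2 Voicing Between Vowels: [yusaspete] → [yuzaspede]
Rule 3 Nasal Place Assimilation: no change — [yuzaspede]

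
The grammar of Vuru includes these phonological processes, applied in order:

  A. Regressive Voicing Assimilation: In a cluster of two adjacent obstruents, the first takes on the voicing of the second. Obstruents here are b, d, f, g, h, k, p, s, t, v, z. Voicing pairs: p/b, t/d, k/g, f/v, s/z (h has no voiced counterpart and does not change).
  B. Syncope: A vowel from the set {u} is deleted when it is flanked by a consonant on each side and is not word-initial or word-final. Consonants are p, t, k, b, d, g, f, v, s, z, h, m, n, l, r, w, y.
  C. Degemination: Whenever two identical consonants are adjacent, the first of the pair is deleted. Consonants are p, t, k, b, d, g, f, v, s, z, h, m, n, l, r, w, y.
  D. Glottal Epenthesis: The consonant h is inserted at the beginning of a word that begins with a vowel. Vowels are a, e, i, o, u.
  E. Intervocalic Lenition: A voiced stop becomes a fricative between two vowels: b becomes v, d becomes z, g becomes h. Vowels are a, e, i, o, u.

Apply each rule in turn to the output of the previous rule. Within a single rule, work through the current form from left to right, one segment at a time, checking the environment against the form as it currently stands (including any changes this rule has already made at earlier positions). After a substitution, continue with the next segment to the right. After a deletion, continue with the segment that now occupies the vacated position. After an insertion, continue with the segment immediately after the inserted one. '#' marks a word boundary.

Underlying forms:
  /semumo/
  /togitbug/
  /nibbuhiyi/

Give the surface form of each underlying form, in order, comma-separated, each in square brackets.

/semumo/:
  A Regressive Voicing Assimilation: no change — [semumo]
  B Syncope: [semumo] → [semmo]
  C Degemination: [semmo] → [semo]
  D Glottal Epenthesis: no change — [semo]
  E Intervocalic Lenition: no change — [semo]
/togitbug/:
  A Regressive Voicing Assimilation: [togitbug] → [togidbug]
  B Syncope: [togidbug] → [togidbg]
  C Degemination: no change — [togidbg]
  D Glottal Epenthesis: no change — [togidbg]
  E Intervocalic Lenition: [togidbg] → [tohidbg]
/nibbuhiyi/:
  A Regressive Voicing Assimilation: no change — [nibbuhiyi]
  B Syncope: [nibbuhiyi] → [nibbhiyi]
  C Degemination: [nibbhiyi] → [nibhiyi]
  D Glottal Epenthesis: no change — [nibhiyi]
  E Intervocalic Lenition: no change — [nibhiyi]

[semo], [tohidbg], [nibhiyi]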